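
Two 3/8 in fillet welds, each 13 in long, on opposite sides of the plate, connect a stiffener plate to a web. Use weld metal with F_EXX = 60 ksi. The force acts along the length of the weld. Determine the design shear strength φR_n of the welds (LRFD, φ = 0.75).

Effective throat t_e = 0.707 × 0.375 = 0.2651 in.
Total length L = 26 in; A_we = 0.2651 × 26 = 6.893 in².
F_nw = 0.6 F_EXX = 0.6 × 60 = 36 ksi.
φR_n = 0.75 × 36 × 6.893 = 186.1 kip.

φR_n ≈ 186 kip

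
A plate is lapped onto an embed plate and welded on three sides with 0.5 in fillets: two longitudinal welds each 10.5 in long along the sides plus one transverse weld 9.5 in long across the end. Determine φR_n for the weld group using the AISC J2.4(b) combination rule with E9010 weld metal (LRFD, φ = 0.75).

φR_n ≈ 460 kips

E90XX → F_EXX = 90 ksi.
t_e = 0.707 × 0.5 = 0.3535 in.
R_nwl = 0.6 × 90 × 0.3535 × 21 = 400.9 kips (longitudinal, 2 welds).
R_nwt = 0.6 × 90 × 0.3535 × 9.5 = 181.3 kips (transverse, base value).
(i) R_nwl + R_nwt = 582.2 kips; (ii) 0.85 R_nwl + 1.5 R_nwt = 612.8 kips.
R_n = max = 612.8 kips [governs: (ii)]; φR_n = 459.6 kips.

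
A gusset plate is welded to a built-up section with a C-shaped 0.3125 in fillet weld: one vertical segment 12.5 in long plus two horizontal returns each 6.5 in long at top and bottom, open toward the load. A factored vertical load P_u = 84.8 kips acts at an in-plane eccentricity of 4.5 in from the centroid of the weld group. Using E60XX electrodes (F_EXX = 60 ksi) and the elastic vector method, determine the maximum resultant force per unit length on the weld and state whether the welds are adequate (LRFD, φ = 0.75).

f_max ≈ 6.45 kip/in; NOT adequate

Total weld length L_w = 25.5 in. Treat welds as unit-width lines.
Centroid: x̄ = 2×6.5×3.25 / 25.5 = 1.657 in from the vertical weld.
Polar moment about centroid: J = I_x + I_y = [12.5³/12 + 2×6.5×6.25²] + [12.5×1.657² + 2(6.5³/12 + 6.5×1.593²)] = 783.7 in³.
Direct shear f_v = P/L_w = 84.8 / 25.5 = 3.325 kip/in (vertical).
Torsion M = P·e = 84.8 × 4.5 = 381.6 kip·in.
Critical point at (x, y) = (4.843, 6.25) from centroid. f_tx = M·y/J = 3.043 kip/in; f_ty = M·x/J = 2.358 kip/in.
Resultant f_max = √[f_tx² + (f_v + f_ty)²] = √[3.043² + (3.325 + 2.358)²] = 6.447 kip/in.
Capacity per unit length: φr_n = 0.75 × 0.6 × 60 × (0.707 × 0.3125) = 5.965 kip/in.
6.447 > 5.965 → NOT adequate.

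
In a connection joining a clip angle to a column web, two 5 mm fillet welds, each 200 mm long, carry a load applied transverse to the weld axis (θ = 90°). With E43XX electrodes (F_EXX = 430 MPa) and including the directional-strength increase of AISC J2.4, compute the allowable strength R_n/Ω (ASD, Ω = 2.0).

R_n/Ω ≈ 274 kN

t_e = 0.707 × 5 = 3.535 mm; A_we = 3.535 × 400 = 1414 mm².
Directional factor: 1.0 + 0.5 sin^1.5(90°) = 1.5.
F_nw = 0.6 × 430 × 1.5 = 387 MPa.
R_n/Ω = (387 × 1414) / 2.0 × 10⁻³ = 273.6 kN.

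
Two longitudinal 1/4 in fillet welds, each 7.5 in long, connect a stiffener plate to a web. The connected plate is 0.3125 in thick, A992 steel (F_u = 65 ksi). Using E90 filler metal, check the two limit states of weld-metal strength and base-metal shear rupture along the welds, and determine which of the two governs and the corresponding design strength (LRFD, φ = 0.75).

E90XX → F_EXX = 90 ksi.
t_e = 0.707 × 0.25 = 0.1767 in; L = 15 in.
Weld metal: φR_n = 0.75 × 0.6 × 90 × 0.1767 × 15 = 107.4 kip.
Base metal (shear rupture): φR_n = 0.75 × 0.6 × 65 × 0.3125 × 15 = 137.1 kip.
Governing: weld metal.

φR_n ≈ 107 kip (weld metal governs)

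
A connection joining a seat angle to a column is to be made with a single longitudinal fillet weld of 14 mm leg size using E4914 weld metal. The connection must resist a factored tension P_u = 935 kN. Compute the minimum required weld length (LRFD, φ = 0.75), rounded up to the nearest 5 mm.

E49XX → F_EXX = 490 MPa.
Throat t_e = 0.707 × 14 = 9.898 mm.
φr_n = 0.75 × 0.6 × 490 × 9.898 × 10⁻³ = 2.183 kN/mm.
L_req = P_u / φr_n = 935 / 2.183 = 428.4 mm total.
Round up → use L = 430 mm.

L = 430 mm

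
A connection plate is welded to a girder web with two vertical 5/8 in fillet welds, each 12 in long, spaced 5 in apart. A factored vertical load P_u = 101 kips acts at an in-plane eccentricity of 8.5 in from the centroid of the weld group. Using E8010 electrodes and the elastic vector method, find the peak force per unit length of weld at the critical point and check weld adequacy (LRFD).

f_max ≈ 14.9 kip/in; adequate

E80XX → F_EXX = 80 ksi.
Total weld length L_w = 24 in. Treat welds as unit-width lines.
Polar moment about centroid: J = 2[d³/12 + d(b/2)²] = 2[12³/12 + 12×2.5²] = 438 in³.
Direct shear f_v = P/L_w = 101 / 24 = 4.208 kip/in (vertical).
Torsion M = P·e = 101 × 8.5 = 858.5 kip·in.
Critical point at (x, y) = (2.5, 6) from centroid. f_tx = M·y/J = 11.76 kip/in; f_ty = M·x/J = 4.9 kip/in.
Resultant f_max = √[f_tx² + (f_v + f_ty)²] = √[11.76² + (4.208 + 4.9)²] = 14.88 kip/in.
Capacity per unit length: φr_n = 0.75 × 0.6 × 80 × (0.707 × 0.625) = 15.91 kip/in.
14.88 ≤ 15.91 → adequate.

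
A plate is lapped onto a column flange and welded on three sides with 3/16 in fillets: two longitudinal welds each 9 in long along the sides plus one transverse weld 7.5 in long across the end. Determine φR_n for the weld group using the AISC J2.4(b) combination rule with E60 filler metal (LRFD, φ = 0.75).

φR_n ≈ 95 kips

E60XX → F_EXX = 60 ksi.
t_e = 0.707 × 0.1875 = 0.1326 in.
R_nwl = 0.6 × 60 × 0.1326 × 18 = 85.9 kips (longitudinal, 2 welds).
R_nwt = 0.6 × 60 × 0.1326 × 7.5 = 35.79 kips (transverse, base value).
(i) R_nwl + R_nwt = 121.7 kips; (ii) 0.85 R_nwl + 1.5 R_nwt = 126.7 kips.
R_n = max = 126.7 kips [governs: (ii)]; φR_n = 95.03 kips.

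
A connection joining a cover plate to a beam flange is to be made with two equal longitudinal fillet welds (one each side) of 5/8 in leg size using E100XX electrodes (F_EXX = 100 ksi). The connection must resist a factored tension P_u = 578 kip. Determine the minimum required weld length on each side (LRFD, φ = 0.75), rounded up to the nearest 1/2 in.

L = 15 in on each side

Throat t_e = 0.707 × 0.625 = 0.4419 in.
φr_n = 0.75 × 0.6 × 100 × 0.4419 = 19.88 kip/in.
L_req = P_u / φr_n = 578 / 19.88 = 29.07 in total.
Per side: 29.07 / 2 = 14.53 in.
Round up → use L = 15 in on each side.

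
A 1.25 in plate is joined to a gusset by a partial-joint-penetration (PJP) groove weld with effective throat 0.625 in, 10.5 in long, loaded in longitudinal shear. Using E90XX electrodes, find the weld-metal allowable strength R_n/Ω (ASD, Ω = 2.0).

E90XX → F_EXX = 90 ksi.
Effective throat (given) t_e = 0.625 in.
A_we = 0.625 × 10.5 = 6.562 in².
F_nw = 0.6 F_EXX = 54 ksi.
R_n/Ω = (54 × 6.562) / 2.0 = 177.2 kips.

R_n/Ω ≈ 177 kips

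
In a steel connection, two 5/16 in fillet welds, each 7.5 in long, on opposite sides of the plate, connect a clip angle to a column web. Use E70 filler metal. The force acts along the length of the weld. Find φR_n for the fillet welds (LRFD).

φR_n ≈ 104 kips

E70XX → F_EXX = 70 ksi.
Effective throat t_e = 0.707 × 0.3125 = 0.2209 in.
Total length L = 15 in; A_we = 0.2209 × 15 = 3.314 in².
F_nw = 0.6 F_EXX = 0.6 × 70 = 42 ksi.
φR_n = 0.75 × 42 × 3.314 = 104.4 kips.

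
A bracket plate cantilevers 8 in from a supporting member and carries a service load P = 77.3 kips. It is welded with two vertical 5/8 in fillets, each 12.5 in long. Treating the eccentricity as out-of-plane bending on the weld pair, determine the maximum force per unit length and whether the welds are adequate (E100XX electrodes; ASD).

E100XX → F_EXX = 100 ksi.
L_w = 2 × 12.5 = 25 in; section modulus (unit throat) S = 2 × L²/6 = 52.08 in².
Direct shear f_v = P/L_w = 77.3/25 = 3.092 kip/in.
Moment M = P × e = 77.3 × 8 = 618.4 kip·in; bending f_b = M/S = 11.87 kip/in.
f_max = √(f_v² + f_b²) = √(3.092² + 11.87²) = 12.27 kip/in.
r_n/Ω = (1/2.0) × 0.6 × 100 × (0.707 × 0.625) = 13.26 kip/in → adequate.

f_max ≈ 12.3 kip/in; adequate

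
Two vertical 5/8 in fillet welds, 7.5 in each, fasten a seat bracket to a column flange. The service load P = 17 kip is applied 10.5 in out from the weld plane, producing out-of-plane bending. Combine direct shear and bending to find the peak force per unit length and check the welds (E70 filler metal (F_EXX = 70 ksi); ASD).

L_w = 2 × 7.5 = 15 in; section modulus (unit throat) S = 2 × L²/6 = 18.75 in².
Direct shear f_v = P/L_w = 17/15 = 1.133 kip/in.
Moment M = P × e = 17 × 10.5 = 178.5 kip·in; bending f_b = M/S = 9.52 kip/in.
f_max = √(f_v² + f_b²) = √(1.133² + 9.52²) = 9.587 kip/in.
r_n/Ω = (1/2.0) × 0.6 × 70 × (0.707 × 0.625) = 9.279 kip/in → NOT adequate.

f_max ≈ 9.59 kip/in; NOT adequate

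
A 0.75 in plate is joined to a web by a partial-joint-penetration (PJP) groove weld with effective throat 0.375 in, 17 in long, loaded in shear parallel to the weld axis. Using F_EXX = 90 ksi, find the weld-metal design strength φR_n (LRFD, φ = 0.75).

φR_n ≈ 258 kip

Effective throat (given) t_e = 0.375 in.
A_we = 0.375 × 17 = 6.375 in².
F_nw = 0.6 F_EXX = 54 ksi.
φR_n = 0.75 × 54 × 6.375 = 258.2 kip.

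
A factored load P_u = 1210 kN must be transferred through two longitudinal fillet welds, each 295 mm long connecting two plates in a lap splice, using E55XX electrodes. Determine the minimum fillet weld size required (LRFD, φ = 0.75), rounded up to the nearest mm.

w = 12 mm

E55XX → F_EXX = 550 MPa.
Total weld length L = 590 mm.
Required throat t_e = P_u / (φ × 0.6 F_EXX × L) = 1210 / (0.75 × 0.6 × 550 × 590 × 10⁻³) = 8.286 mm.
Required leg w = t_e / 0.707 = 11.72 mm → use 12 mm.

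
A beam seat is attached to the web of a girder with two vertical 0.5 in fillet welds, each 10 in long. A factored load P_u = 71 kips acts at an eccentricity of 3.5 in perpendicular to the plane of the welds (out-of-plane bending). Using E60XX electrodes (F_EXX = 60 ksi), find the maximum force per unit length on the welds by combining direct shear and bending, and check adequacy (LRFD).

L_w = 2 × 10 = 20 in; section modulus (unit throat) S = 2 × L²/6 = 33.33 in².
Direct shear f_v = P/L_w = 71/20 = 3.55 kip/in.
Moment M = P × e = 71 × 3.5 = 248.5 kip·in; bending f_b = M/S = 7.455 kip/in.
f_max = √(f_v² + f_b²) = √(3.55² + 7.455²) = 8.257 kip/in.
φr_n = 0.75 × 0.6 × 60 × (0.707 × 0.5) = 9.544 kip/in → adequate.

f_max ≈ 8.26 kip/in; adequate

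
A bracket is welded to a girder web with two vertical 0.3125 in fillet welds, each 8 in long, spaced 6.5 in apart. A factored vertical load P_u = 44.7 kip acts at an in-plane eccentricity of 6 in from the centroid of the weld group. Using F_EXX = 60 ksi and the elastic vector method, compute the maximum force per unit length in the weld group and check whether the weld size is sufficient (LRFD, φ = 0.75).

Total weld length L_w = 16 in. Treat welds as unit-width lines.
Polar moment about centroid: J = 2[d³/12 + d(b/2)²] = 2[8³/12 + 8×3.25²] = 254.3 in³.
Direct shear f_v = P/L_w = 44.7 / 16 = 2.794 kip/in (vertical).
Torsion M = P·e = 44.7 × 6 = 268.2 kip·in.
Critical point at (x, y) = (3.25, 4) from centroid. f_tx = M·y/J = 4.218 kip/in; f_ty = M·x/J = 3.427 kip/in.
Resultant f_max = √[f_tx² + (f_v + f_ty)²] = √[4.218² + (2.794 + 3.427)²] = 7.516 kip/in.
Capacity per unit length: φr_n = 0.75 × 0.6 × 60 × (0.707 × 0.3125) = 5.965 kip/in.
7.516 > 5.965 → NOT adequate.

f_max ≈ 7.52 kip/in; NOT adequate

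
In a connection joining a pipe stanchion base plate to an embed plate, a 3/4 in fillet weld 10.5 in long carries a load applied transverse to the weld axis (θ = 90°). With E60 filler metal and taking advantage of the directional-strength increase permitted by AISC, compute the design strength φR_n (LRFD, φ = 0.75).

E60XX → F_EXX = 60 ksi.
t_e = 0.707 × 0.75 = 0.5302 in; A_we = 0.5302 × 10.5 = 5.568 in².
Directional factor: 1.0 + 0.5 sin^1.5(90°) = 1.5.
F_nw = 0.6 × 60 × 1.5 = 54 ksi.
φR_n = 0.75 × 54 × 5.568 = 225.5 kip.

φR_n ≈ 225 kip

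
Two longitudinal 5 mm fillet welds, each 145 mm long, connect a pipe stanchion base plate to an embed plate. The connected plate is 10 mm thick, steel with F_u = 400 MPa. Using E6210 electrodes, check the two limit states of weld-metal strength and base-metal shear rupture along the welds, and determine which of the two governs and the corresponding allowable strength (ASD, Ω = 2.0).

R_n/Ω ≈ 191 kN (weld metal governs)

E62XX → F_EXX = 620 MPa.
t_e = 0.707 × 5 = 3.535 mm; L = 290 mm.
Weld metal: R_n/Ω = (1/2.0) × 0.6 × 620 × 3.535 × 290 × 10⁻³ = 190.7 kN.
Base metal (shear rupture): R_n/Ω = (1/2.0) × 0.6 × 400 × 10 × 290 × 10⁻³ = 348 kN.
Governing: weld metal.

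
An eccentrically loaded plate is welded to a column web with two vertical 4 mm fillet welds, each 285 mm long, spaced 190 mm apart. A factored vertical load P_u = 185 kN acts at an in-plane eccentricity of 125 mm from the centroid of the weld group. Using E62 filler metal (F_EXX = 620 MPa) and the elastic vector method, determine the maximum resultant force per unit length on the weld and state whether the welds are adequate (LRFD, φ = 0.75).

f_max ≈ 676 N/mm; adequate

Total weld length L_w = 570 mm. Treat welds as unit-width lines.
Polar moment about centroid: J = 2[d³/12 + d(b/2)²] = 2[285³/12 + 285×95²] = 9002000 mm³.
Direct shear f_v = P/L_w = 185×10³ / 570 = 324.6 N/mm (vertical).
Torsion M = P·e = 185×10³ × 125 = 23125000 N·mm.
Critical point at (x, y) = (95, 142.5) from centroid. f_tx = M·y/J = 366 N/mm; f_ty = M·x/J = 244 N/mm.
Resultant f_max = √[f_tx² + (f_v + f_ty)²] = √[366² + (324.6 + 244)²] = 676.2 N/mm.
Capacity per unit length: φr_n = 0.75 × 0.6 × 620 × (0.707 × 4) = 789 N/mm.
676.2 ≤ 789 → adequate.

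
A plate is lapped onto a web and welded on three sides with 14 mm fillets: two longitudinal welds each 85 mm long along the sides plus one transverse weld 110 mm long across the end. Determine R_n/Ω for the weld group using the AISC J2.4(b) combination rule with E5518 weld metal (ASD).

R_n/Ω ≈ 505 kN

E55XX → F_EXX = 550 MPa.
t_e = 0.707 × 14 = 9.898 mm.
R_nwl = 0.6 × 550 × 9.898 × 170 × 10⁻³ = 555.3 kN (longitudinal, 2 welds).
R_nwt = 0.6 × 550 × 9.898 × 110 × 10⁻³ = 359.3 kN (transverse, base value).
(i) R_nwl + R_nwt = 914.6 kN; (ii) 0.85 R_nwl + 1.5 R_nwt = 1011 kN.
R_n = max = 1011 kN [governs: (ii)]; R_n/Ω = 505.5 kN.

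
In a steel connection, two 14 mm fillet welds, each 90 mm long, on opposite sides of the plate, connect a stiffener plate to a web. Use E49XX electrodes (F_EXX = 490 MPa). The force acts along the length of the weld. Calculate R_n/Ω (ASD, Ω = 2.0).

Effective throat t_e = 0.707 × 14 = 9.898 mm.
Total length L = 180 mm; A_we = 9.898 × 180 = 1782 mm².
F_nw = 0.6 F_EXX = 0.6 × 490 = 294 MPa.
R_n = 294 × 1782 × 10⁻³ = 523.8 kN; R_n/Ω = 523.8/2.0 = 261.9 kN.

R_n/Ω ≈ 262 kN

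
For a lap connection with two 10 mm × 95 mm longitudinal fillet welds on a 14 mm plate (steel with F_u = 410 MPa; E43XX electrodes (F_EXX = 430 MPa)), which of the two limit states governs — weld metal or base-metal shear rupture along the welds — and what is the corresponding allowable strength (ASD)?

t_e = 0.707 × 10 = 7.07 mm; L = 190 mm.
Weld metal: R_n/Ω = (1/2.0) × 0.6 × 430 × 7.07 × 190 × 10⁻³ = 173.3 kN.
Base metal (shear rupture): R_n/Ω = (1/2.0) × 0.6 × 410 × 14 × 190 × 10⁻³ = 327.2 kN.
Governing: weld metal.

R_n/Ω ≈ 173 kN (weld metal governs)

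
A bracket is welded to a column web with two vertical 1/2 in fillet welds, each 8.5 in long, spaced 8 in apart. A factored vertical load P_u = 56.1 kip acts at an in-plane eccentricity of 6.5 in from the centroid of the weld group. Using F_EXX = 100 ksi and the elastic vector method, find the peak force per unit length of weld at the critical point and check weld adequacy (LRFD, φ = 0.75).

f_max ≈ 8.3 kip/in; adequate

Total weld length L_w = 17 in. Treat welds as unit-width lines.
Polar moment about centroid: J = 2[d³/12 + d(b/2)²] = 2[8.5³/12 + 8.5×4²] = 374.4 in³.
Direct shear f_v = P/L_w = 56.1 / 17 = 3.3 kip/in (vertical).
Torsion M = P·e = 56.1 × 6.5 = 364.65 kip·in.
Critical point at (x, y) = (4, 4.25) from centroid. f_tx = M·y/J = 4.14 kip/in; f_ty = M·x/J = 3.896 kip/in.
Resultant f_max = √[f_tx² + (f_v + f_ty)²] = √[4.14² + (3.3 + 3.896)²] = 8.302 kip/in.
Capacity per unit length: φr_n = 0.75 × 0.6 × 100 × (0.707 × 0.5) = 15.91 kip/in.
8.302 ≤ 15.91 → adequate.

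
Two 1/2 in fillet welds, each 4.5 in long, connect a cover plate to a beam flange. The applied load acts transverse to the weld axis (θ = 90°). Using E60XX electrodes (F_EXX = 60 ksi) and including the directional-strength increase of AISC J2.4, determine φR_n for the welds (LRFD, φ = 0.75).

φR_n ≈ 129 kip

t_e = 0.707 × 0.5 = 0.3535 in; A_we = 0.3535 × 9 = 3.181 in².
Directional factor: 1.0 + 0.5 sin^1.5(90°) = 1.5.
F_nw = 0.6 × 60 × 1.5 = 54 ksi.
φR_n = 0.75 × 54 × 3.181 = 128.9 kip.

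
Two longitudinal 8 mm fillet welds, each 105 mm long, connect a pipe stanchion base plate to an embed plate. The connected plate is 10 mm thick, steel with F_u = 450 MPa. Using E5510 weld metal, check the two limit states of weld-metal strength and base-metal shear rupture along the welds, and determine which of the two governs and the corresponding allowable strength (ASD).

R_n/Ω ≈ 196 kN (weld metal governs)

E55XX → F_EXX = 550 MPa.
t_e = 0.707 × 8 = 5.656 mm; L = 210 mm.
Weld metal: R_n/Ω = (1/2.0) × 0.6 × 550 × 5.656 × 210 × 10⁻³ = 196 kN.
Base metal (shear rupture): R_n/Ω = (1/2.0) × 0.6 × 450 × 10 × 210 × 10⁻³ = 283.5 kN.
Governing: weld metal.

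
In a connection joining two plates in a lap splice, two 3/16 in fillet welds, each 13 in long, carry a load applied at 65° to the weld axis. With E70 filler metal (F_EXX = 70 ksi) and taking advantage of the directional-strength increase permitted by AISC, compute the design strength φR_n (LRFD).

t_e = 0.707 × 0.1875 = 0.1326 in; A_we = 0.1326 × 26 = 3.447 in².
Directional factor: 1.0 + 0.5 sin^1.5(65°) = 1.431.
F_nw = 0.6 × 70 × 1.431 = 60.12 ksi.
φR_n = 0.75 × 60.12 × 3.447 = 155.4 kip.

φR_n ≈ 155 kip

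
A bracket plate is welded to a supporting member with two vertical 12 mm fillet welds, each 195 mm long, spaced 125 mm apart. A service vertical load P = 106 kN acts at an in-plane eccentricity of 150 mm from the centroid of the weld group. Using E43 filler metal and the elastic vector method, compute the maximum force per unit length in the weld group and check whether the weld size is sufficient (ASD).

E43XX → F_EXX = 430 MPa.
Total weld length L_w = 390 mm. Treat welds as unit-width lines.
Polar moment about centroid: J = 2[d³/12 + d(b/2)²] = 2[195³/12 + 195×62.5²] = 2759000 mm³.
Direct shear f_v = P/L_w = 106×10³ / 390 = 271.8 N/mm (vertical).
Torsion M = P·e = 106×10³ × 150 = 15900000 N·mm.
Critical point at (x, y) = (62.5, 97.5) from centroid. f_tx = M·y/J = 561.8 N/mm; f_ty = M·x/J = 360.2 N/mm.
Resultant f_max = √[f_tx² + (f_v + f_ty)²] = √[561.8² + (271.8 + 360.2)²] = 845.6 N/mm.
Capacity per unit length: r_n/Ω = (1/2.0) × 0.6 × 430 × (0.707 × 12) = 1094 N/mm.
845.6 ≤ 1094 → adequate.

f_max ≈ 846 N/mm; adequate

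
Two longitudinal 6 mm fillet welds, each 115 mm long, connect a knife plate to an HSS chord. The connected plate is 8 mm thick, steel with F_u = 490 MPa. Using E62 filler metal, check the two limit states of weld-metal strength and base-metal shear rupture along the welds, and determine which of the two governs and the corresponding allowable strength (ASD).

R_n/Ω ≈ 181 kN (weld metal governs)

E62XX → F_EXX = 620 MPa.
t_e = 0.707 × 6 = 4.242 mm; L = 230 mm.
Weld metal: R_n/Ω = (1/2.0) × 0.6 × 620 × 4.242 × 230 × 10⁻³ = 181.5 kN.
Base metal (shear rupture): R_n/Ω = (1/2.0) × 0.6 × 490 × 8 × 230 × 10⁻³ = 270.5 kN.
Governing: weld metal.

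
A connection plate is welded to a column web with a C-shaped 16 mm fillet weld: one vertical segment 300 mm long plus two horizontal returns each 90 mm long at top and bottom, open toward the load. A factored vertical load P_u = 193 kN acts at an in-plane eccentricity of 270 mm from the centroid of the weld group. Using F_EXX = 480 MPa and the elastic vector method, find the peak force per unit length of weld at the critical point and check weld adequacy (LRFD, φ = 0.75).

Total weld length L_w = 480 mm. Treat welds as unit-width lines.
Centroid: x̄ = 2×90×45 / 480 = 16.88 mm from the vertical weld.
Polar moment about centroid: J = I_x + I_y = [300³/12 + 2×90×150²] + [300×16.88² + 2(90³/12 + 90×28.12²)] = 6649000 mm³.
Direct shear f_v = P/L_w = 193×10³ / 480 = 402.1 N/mm (vertical).
Torsion M = P·e = 193×10³ × 270 = 52110000 N·mm.
Critical point at (x, y) = (73.12, 150) from centroid. f_tx = M·y/J = 1176 N/mm; f_ty = M·x/J = 573.1 N/mm.
Resultant f_max = √[f_tx² + (f_v + f_ty)²] = √[1176² + (402.1 + 573.1)²] = 1527 N/mm.
Capacity per unit length: φr_n = 0.75 × 0.6 × 480 × (0.707 × 16) = 2443 N/mm.
1527 ≤ 2443 → adequate.

f_max ≈ 1530 N/mm; adequate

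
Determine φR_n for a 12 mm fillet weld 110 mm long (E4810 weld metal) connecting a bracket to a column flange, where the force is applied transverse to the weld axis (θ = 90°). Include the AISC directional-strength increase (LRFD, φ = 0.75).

E48XX → F_EXX = 480 MPa.
t_e = 0.707 × 12 = 8.484 mm; A_we = 8.484 × 110 = 933.2 mm².
Directional factor: 1.0 + 0.5 sin^1.5(90°) = 1.5.
F_nw = 0.6 × 480 × 1.5 = 432 MPa.
φR_n = 0.75 × 432 × 933.2 × 10⁻³ = 302.4 kN.

φR_n ≈ 302 kN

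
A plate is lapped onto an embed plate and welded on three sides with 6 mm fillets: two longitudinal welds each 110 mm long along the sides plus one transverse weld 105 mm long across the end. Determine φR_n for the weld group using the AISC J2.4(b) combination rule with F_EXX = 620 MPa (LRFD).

t_e = 0.707 × 6 = 4.242 mm.
R_nwl = 0.6 × 620 × 4.242 × 220 × 10⁻³ = 347.2 kN (longitudinal, 2 welds).
R_nwt = 0.6 × 620 × 4.242 × 105 × 10⁻³ = 165.7 kN (transverse, base value).
(i) R_nwl + R_nwt = 512.9 kN; (ii) 0.85 R_nwl + 1.5 R_nwt = 543.6 kN.
R_n = max = 543.6 kN [governs: (ii)]; φR_n = 407.7 kN.

φR_n ≈ 408 kN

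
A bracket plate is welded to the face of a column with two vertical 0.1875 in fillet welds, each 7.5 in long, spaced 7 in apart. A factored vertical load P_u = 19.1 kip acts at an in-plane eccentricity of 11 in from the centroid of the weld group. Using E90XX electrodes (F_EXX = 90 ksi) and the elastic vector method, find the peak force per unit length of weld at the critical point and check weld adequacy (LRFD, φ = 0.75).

Total weld length L_w = 15 in. Treat welds as unit-width lines.
Polar moment about centroid: J = 2[d³/12 + d(b/2)²] = 2[7.5³/12 + 7.5×3.5²] = 254.1 in³.
Direct shear f_v = P/L_w = 19.1 / 15 = 1.273 kip/in (vertical).
Torsion M = P·e = 19.1 × 11 = 210.1 kip·in.
Critical point at (x, y) = (3.5, 3.75) from centroid. f_tx = M·y/J = 3.101 kip/in; f_ty = M·x/J = 2.894 kip/in.
Resultant f_max = √[f_tx² + (f_v + f_ty)²] = √[3.101² + (1.273 + 2.894)²] = 5.195 kip/in.
Capacity per unit length: φr_n = 0.75 × 0.6 × 90 × (0.707 × 0.1875) = 5.369 kip/in.
5.195 ≤ 5.369 → adequate.

f_max ≈ 5.19 kip/in; adequate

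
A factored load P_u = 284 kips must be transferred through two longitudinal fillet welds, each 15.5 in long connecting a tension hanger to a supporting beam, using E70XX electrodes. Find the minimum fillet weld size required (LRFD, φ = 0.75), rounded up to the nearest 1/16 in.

w = 7/16 in

E70XX → F_EXX = 70 ksi.
Total weld length L = 31 in.
Required throat t_e = P_u / (φ × 0.6 F_EXX × L) = 284 / (0.75 × 0.6 × 70 × 31) = 0.2908 in.
Required leg w = t_e / 0.707 = 0.4114 in → use 7/16 in.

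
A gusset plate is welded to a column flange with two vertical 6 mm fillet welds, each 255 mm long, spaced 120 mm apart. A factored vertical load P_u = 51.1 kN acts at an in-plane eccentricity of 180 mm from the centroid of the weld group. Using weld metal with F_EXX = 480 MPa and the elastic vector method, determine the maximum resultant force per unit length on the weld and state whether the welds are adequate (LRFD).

Total weld length L_w = 510 mm. Treat welds as unit-width lines.
Polar moment about centroid: J = 2[d³/12 + d(b/2)²] = 2[255³/12 + 255×60²] = 4600000 mm³.
Direct shear f_v = P/L_w = 51.1×10³ / 510 = 100.2 N/mm (vertical).
Torsion M = P·e = 51.1×10³ × 180 = 9198000 N·mm.
Critical point at (x, y) = (60, 127.5) from centroid. f_tx = M·y/J = 255 N/mm; f_ty = M·x/J = 120 N/mm.
Resultant f_max = √[f_tx² + (f_v + f_ty)²] = √[255² + (100.2 + 120)²] = 336.9 N/mm.
Capacity per unit length: φr_n = 0.75 × 0.6 × 480 × (0.707 × 6) = 916.3 N/mm.
336.9 ≤ 916.3 → adequate.

f_max ≈ 337 N/mm; adequate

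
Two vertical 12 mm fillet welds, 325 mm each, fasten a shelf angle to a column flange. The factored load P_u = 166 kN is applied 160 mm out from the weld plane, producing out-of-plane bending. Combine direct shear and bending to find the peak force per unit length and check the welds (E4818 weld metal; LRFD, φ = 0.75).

E48XX → F_EXX = 480 MPa.
L_w = 2 × 325 = 650 mm; section modulus (unit throat) S = 2 × L²/6 = 35210 mm².
Direct shear f_v = P/L_w = 166×10³/650 = 255.4 N/mm.
Moment M = P × e = 166×10³ × 160 = 26560000 N·mm; bending f_b = M/S = 754.4 N/mm.
f_max = √(f_v² + f_b²) = √(255.4² + 754.4²) = 796.4 N/mm.
φr_n = 0.75 × 0.6 × 480 × (0.707 × 12) = 1833 N/mm → adequate.

f_max ≈ 796 N/mm; adequate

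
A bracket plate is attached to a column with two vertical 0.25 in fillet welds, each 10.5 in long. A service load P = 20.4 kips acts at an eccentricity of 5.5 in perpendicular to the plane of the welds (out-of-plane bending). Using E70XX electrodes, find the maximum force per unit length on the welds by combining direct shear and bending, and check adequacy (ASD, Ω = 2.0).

E70XX → F_EXX = 70 ksi.
L_w = 2 × 10.5 = 21 in; section modulus (unit throat) S = 2 × L²/6 = 36.75 in².
Direct shear f_v = P/L_w = 20.4/21 = 0.9714 kip/in.
Moment M = P × e = 20.4 × 5.5 = 112.2 kip·in; bending f_b = M/S = 3.053 kip/in.
f_max = √(f_v² + f_b²) = √(0.9714² + 3.053²) = 3.204 kip/in.
r_n/Ω = (1/2.0) × 0.6 × 70 × (0.707 × 0.25) = 3.712 kip/in → adequate.

f_max ≈ 3.2 kip/in; adequate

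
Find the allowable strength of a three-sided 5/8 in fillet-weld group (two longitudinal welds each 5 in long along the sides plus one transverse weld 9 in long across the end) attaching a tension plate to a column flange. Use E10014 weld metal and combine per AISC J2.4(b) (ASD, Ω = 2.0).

E100XX → F_EXX = 100 ksi.
t_e = 0.707 × 0.625 = 0.4419 in.
R_nwl = 0.6 × 100 × 0.4419 × 10 = 265.1 kips (longitudinal, 2 welds).
R_nwt = 0.6 × 100 × 0.4419 × 9 = 238.6 kips (transverse, base value).
(i) R_nwl + R_nwt = 503.7 kips; (ii) 0.85 R_nwl + 1.5 R_nwt = 583.3 kips.
R_n = max = 583.3 kips [governs: (ii)]; R_n/Ω = 291.6 kips.

R_n/Ω ≈ 292 kips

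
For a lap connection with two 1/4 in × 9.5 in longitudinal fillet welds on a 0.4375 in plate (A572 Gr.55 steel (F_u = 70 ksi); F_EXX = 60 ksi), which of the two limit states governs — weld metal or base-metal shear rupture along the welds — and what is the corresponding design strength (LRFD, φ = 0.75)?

t_e = 0.707 × 0.25 = 0.1767 in; L = 19 in.
Weld metal: φR_n = 0.75 × 0.6 × 60 × 0.1767 × 19 = 90.67 kips.
Base metal (shear rupture): φR_n = 0.75 × 0.6 × 70 × 0.4375 × 19 = 261.8 kips.
Governing: weld metal.

φR_n ≈ 90.7 kips (weld metal governs)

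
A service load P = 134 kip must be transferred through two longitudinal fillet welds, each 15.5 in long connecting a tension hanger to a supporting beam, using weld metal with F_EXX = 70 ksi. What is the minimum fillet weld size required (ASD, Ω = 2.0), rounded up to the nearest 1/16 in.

w = 5/16 in

Total weld length L = 31 in.
Required throat t_e = P × Ω / (0.6 F_EXX × L) = 134 × 2.0 / (0.6 × 70 × 31) = 0.2058 in.
Required leg w = t_e / 0.707 = 0.2911 in → use 5/16 in.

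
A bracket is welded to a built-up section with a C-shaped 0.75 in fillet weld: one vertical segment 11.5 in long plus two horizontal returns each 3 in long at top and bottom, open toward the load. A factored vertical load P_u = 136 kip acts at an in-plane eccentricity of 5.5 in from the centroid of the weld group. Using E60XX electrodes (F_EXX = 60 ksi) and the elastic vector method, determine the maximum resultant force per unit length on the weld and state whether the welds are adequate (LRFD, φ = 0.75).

Total weld length L_w = 17.5 in. Treat welds as unit-width lines.
Centroid: x̄ = 2×3×1.5 / 17.5 = 0.5143 in from the vertical weld.
Polar moment about centroid: J = I_x + I_y = [11.5³/12 + 2×3×5.75²] + [11.5×0.5143² + 2(3³/12 + 3×0.9857²)] = 338.5 in³.
Direct shear f_v = P/L_w = 136 / 17.5 = 7.771 kip/in (vertical).
Torsion M = P·e = 136 × 5.5 = 748 kip·in.
Critical point at (x, y) = (2.486, 5.75) from centroid. f_tx = M·y/J = 12.71 kip/in; f_ty = M·x/J = 5.493 kip/in.
Resultant f_max = √[f_tx² + (f_v + f_ty)²] = √[12.71² + (7.771 + 5.493)²] = 18.37 kip/in.
Capacity per unit length: φr_n = 0.75 × 0.6 × 60 × (0.707 × 0.75) = 14.32 kip/in.
18.37 > 14.32 → NOT adequate.

f_max ≈ 18.4 kip/in; NOT adequate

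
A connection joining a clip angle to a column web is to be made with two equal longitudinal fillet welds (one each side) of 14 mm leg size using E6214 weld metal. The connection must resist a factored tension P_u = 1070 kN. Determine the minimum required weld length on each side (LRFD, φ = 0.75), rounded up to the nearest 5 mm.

L = 195 mm on each side

E62XX → F_EXX = 620 MPa.
Throat t_e = 0.707 × 14 = 9.898 mm.
φr_n = 0.75 × 0.6 × 620 × 9.898 × 10⁻³ = 2.762 kN/mm.
L_req = P_u / φr_n = 1070 / 2.762 = 387.5 mm total.
Per side: 387.5 / 2 = 193.7 mm.
Round up → use L = 195 mm on each side.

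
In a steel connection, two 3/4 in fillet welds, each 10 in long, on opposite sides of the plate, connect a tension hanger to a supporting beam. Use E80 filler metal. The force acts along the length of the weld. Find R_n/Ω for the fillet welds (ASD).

R_n/Ω ≈ 255 kip

E80XX → F_EXX = 80 ksi.
Effective throat t_e = 0.707 × 0.75 = 0.5302 in.
Total length L = 20 in; A_we = 0.5302 × 20 = 10.61 in².
F_nw = 0.6 F_EXX = 0.6 × 80 = 48 ksi.
R_n = 48 × 10.61 = 509 kip; R_n/Ω = 509/2.0 = 254.5 kip.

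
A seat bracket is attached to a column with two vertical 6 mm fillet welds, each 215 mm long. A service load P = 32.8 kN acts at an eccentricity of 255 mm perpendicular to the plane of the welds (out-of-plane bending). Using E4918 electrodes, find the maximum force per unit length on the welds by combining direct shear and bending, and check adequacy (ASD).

f_max ≈ 548 N/mm; adequate

E49XX → F_EXX = 490 MPa.
L_w = 2 × 215 = 430 mm; section modulus (unit throat) S = 2 × L²/6 = 15410 mm².
Direct shear f_v = P/L_w = 32.8×10³/430 = 76.28 N/mm.
Moment M = P × e = 32.8×10³ × 255 = 8364000 N·mm; bending f_b = M/S = 542.8 N/mm.
f_max = √(f_v² + f_b²) = √(76.28² + 542.8²) = 548.2 N/mm.
r_n/Ω = (1/2.0) × 0.6 × 490 × (0.707 × 6) = 623.6 N/mm → adequate.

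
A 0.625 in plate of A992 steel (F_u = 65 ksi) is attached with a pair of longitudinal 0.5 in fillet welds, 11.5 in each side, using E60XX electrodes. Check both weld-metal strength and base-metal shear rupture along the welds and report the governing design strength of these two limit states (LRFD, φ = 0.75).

E60XX → F_EXX = 60 ksi.
t_e = 0.707 × 0.5 = 0.3535 in; L = 23 in.
Weld metal: φR_n = 0.75 × 0.6 × 60 × 0.3535 × 23 = 219.5 kips.
Base metal (shear rupture): φR_n = 0.75 × 0.6 × 65 × 0.625 × 23 = 420.5 kips.
Governing: weld metal.

φR_n ≈ 220 kips (weld metal governs)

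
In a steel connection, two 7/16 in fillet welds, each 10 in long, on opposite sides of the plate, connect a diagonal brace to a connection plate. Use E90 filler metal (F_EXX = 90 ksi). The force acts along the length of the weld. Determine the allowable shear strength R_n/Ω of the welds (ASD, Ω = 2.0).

R_n/Ω ≈ 167 kips

Effective throat t_e = 0.707 × 0.4375 = 0.3093 in.
Total length L = 20 in; A_we = 0.3093 × 20 = 6.186 in².
F_nw = 0.6 F_EXX = 0.6 × 90 = 54 ksi.
R_n = 54 × 6.186 = 334.1 kips; R_n/Ω = 334.1/2.0 = 167 kips.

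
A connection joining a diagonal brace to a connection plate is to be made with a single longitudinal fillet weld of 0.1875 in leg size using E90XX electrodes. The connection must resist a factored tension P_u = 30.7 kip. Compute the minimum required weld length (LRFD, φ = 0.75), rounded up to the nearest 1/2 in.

E90XX → F_EXX = 90 ksi.
Throat t_e = 0.707 × 0.1875 = 0.1326 in.
φr_n = 0.75 × 0.6 × 90 × 0.1326 = 5.369 kip/in.
L_req = P_u / φr_n = 30.7 / 5.369 = 5.718 in total.
Round up → use L = 6 in.

L = 6 in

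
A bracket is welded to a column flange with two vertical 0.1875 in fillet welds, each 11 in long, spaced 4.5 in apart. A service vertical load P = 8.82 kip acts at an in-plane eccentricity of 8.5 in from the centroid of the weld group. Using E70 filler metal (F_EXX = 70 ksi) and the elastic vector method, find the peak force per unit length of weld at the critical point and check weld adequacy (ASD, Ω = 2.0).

f_max ≈ 1.53 kip/in; adequate

Total weld length L_w = 22 in. Treat welds as unit-width lines.
Polar moment about centroid: J = 2[d³/12 + d(b/2)²] = 2[11³/12 + 11×2.25²] = 333.2 in³.
Direct shear f_v = P/L_w = 8.82 / 22 = 0.4009 kip/in (vertical).
Torsion M = P·e = 8.82 × 8.5 = 74.97 kip·in.
Critical point at (x, y) = (2.25, 5.5) from centroid. f_tx = M·y/J = 1.237 kip/in; f_ty = M·x/J = 0.5062 kip/in.
Resultant f_max = √[f_tx² + (f_v + f_ty)²] = √[1.237² + (0.4009 + 0.5062)²] = 1.534 kip/in.
Capacity per unit length: r_n/Ω = (1/2.0) × 0.6 × 70 × (0.707 × 0.1875) = 2.784 kip/in.
1.534 ≤ 2.784 → adequate.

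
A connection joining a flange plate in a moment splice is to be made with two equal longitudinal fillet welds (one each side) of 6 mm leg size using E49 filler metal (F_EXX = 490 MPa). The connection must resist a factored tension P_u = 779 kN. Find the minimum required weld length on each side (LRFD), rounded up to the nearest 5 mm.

L = 420 mm on each side

Throat t_e = 0.707 × 6 = 4.242 mm.
φr_n = 0.75 × 0.6 × 490 × 4.242 × 10⁻³ = 0.9354 kN/mm.
L_req = P_u / φr_n = 779 / 0.9354 = 832.8 mm total.
Per side: 832.8 / 2 = 416.4 mm.
Round up → use L = 420 mm on each side.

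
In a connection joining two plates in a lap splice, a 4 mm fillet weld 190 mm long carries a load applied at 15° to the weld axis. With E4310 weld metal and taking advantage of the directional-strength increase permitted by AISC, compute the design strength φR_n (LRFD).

φR_n ≈ 111 kN

E43XX → F_EXX = 430 MPa.
t_e = 0.707 × 4 = 2.828 mm; A_we = 2.828 × 190 = 537.3 mm².
Directional factor: 1.0 + 0.5 sin^1.5(15°) = 1.066.
F_nw = 0.6 × 430 × 1.066 = 275 MPa.
φR_n = 0.75 × 275 × 537.3 × 10⁻³ = 110.8 kN.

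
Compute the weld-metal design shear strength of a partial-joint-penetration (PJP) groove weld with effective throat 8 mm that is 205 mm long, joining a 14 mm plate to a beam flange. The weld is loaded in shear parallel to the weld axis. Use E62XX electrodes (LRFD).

E62XX → F_EXX = 620 MPa.
Effective throat (given) t_e = 8 mm.
A_we = 8 × 205 = 1640 mm².
F_nw = 0.6 F_EXX = 372 MPa.
φR_n = 0.75 × 372 × 1640 × 10⁻³ = 457.6 kN.

φR_n ≈ 458 kN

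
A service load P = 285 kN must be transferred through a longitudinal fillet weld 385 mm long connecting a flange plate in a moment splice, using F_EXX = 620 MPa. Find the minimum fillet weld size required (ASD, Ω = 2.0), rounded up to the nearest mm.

Total weld length L = 385 mm.
Required throat t_e = P × Ω / (0.6 F_EXX × L) = 285 × 2.0 / (0.6 × 620 × 385 × 10⁻³) = 3.98 mm.
Required leg w = t_e / 0.707 = 5.629 mm → use 6 mm.

w = 6 mm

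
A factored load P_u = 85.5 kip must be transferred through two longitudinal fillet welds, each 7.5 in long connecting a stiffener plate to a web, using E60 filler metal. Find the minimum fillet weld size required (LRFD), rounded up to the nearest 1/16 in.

w = 5/16 in

E60XX → F_EXX = 60 ksi.
Total weld length L = 15 in.
Required throat t_e = P_u / (φ × 0.6 F_EXX × L) = 85.5 / (0.75 × 0.6 × 60 × 15) = 0.2111 in.
Required leg w = t_e / 0.707 = 0.2986 in → use 5/16 in.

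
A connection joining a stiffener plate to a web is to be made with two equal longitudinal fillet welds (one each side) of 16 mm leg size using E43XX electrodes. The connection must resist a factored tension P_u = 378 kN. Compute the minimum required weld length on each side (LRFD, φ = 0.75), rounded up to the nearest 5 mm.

L = 90 mm on each side

E43XX → F_EXX = 430 MPa.
Throat t_e = 0.707 × 16 = 11.31 mm.
φr_n = 0.75 × 0.6 × 430 × 11.31 × 10⁻³ = 2.189 kN/mm.
L_req = P_u / φr_n = 378 / 2.189 = 172.7 mm total.
Per side: 172.7 / 2 = 86.35 mm.
Round up → use L = 90 mm on each side.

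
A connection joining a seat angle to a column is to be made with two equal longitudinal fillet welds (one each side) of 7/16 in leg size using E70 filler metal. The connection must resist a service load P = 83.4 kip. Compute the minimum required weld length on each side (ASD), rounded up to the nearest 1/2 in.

E70XX → F_EXX = 70 ksi.
Throat t_e = 0.707 × 0.4375 = 0.3093 in.
r_n/Ω = (0.6 × 70 × 0.3093) / 2.0 = 6.496 kip/in.
L_req = P / (r_n/Ω) = 83.4 / 6.496 = 12.84 in total.
Per side: 12.84 / 2 = 6.42 in.
Round up → use L = 6.5 in on each side.

L = 6.5 in on each side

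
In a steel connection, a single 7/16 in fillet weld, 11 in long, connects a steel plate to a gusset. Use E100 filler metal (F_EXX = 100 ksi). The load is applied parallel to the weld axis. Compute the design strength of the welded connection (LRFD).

φR_n ≈ 153 kips

Effective throat t_e = 0.707 × 0.4375 = 0.3093 in.
Total length L = 11 in; A_we = 0.3093 × 11 = 3.402 in².
F_nw = 0.6 F_EXX = 0.6 × 100 = 60 ksi.
φR_n = 0.75 × 60 × 3.402 = 153.1 kips.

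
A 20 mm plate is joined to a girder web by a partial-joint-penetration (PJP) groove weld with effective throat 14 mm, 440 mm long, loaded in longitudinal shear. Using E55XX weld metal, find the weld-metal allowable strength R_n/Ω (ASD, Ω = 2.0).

E55XX → F_EXX = 550 MPa.
Effective throat (given) t_e = 14 mm.
A_we = 14 × 440 = 6160 mm².
F_nw = 0.6 F_EXX = 330 MPa.
R_n/Ω = (330 × 6160) / 2.0 × 10⁻³ = 1016 kN.

R_n/Ω ≈ 1020 kN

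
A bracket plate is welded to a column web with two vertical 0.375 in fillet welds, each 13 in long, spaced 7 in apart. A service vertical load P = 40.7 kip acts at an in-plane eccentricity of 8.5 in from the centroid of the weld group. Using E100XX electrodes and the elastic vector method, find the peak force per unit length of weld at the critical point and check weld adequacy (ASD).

E100XX → F_EXX = 100 ksi.
Total weld length L_w = 26 in. Treat welds as unit-width lines.
Polar moment about centroid: J = 2[d³/12 + d(b/2)²] = 2[13³/12 + 13×3.5²] = 684.7 in³.
Direct shear f_v = P/L_w = 40.7 / 26 = 1.565 kip/in (vertical).
Torsion M = P·e = 40.7 × 8.5 = 345.95 kip·in.
Critical point at (x, y) = (3.5, 6.5) from centroid. f_tx = M·y/J = 3.284 kip/in; f_ty = M·x/J = 1.768 kip/in.
Resultant f_max = √[f_tx² + (f_v + f_ty)²] = √[3.284² + (1.565 + 1.768)²] = 4.68 kip/in.
Capacity per unit length: r_n/Ω = (1/2.0) × 0.6 × 100 × (0.707 × 0.375) = 7.954 kip/in.
4.68 ≤ 7.954 → adequate.

f_max ≈ 4.68 kip/in; adequate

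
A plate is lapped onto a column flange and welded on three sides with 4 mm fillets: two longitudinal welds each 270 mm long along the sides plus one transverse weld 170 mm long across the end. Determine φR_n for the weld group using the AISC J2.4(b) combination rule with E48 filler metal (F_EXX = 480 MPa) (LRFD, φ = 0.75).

φR_n ≈ 436 kN

t_e = 0.707 × 4 = 2.828 mm.
R_nwl = 0.6 × 480 × 2.828 × 540 × 10⁻³ = 439.8 kN (longitudinal, 2 welds).
R_nwt = 0.6 × 480 × 2.828 × 170 × 10⁻³ = 138.5 kN (transverse, base value).
(i) R_nwl + R_nwt = 578.3 kN; (ii) 0.85 R_nwl + 1.5 R_nwt = 581.5 kN.
R_n = max = 581.5 kN [governs: (ii)]; φR_n = 436.1 kN.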